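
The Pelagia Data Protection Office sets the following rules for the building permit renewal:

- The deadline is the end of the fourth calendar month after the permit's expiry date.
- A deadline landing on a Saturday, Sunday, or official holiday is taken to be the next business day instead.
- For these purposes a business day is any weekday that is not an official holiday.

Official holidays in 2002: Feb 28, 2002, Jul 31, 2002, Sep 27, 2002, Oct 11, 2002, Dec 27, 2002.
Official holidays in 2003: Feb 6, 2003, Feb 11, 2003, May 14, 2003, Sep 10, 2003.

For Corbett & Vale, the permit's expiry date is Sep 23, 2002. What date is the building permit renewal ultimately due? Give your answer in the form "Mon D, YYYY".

Jan 31, 2003

4 months after Sep 23, 2002 falls in January 2003; the last day of that month is Jan 31, 2003.
Since Jan 31, 2003 is a Friday and not a holiday, the date is unchanged.
The final due date is Jan 31, 2003.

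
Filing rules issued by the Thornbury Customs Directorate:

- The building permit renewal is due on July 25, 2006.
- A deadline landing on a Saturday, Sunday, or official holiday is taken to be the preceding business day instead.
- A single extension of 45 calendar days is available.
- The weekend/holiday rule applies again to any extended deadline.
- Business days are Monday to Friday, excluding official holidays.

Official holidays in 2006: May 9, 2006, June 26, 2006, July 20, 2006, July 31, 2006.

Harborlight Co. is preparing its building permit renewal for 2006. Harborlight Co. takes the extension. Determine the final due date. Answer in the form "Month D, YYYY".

September 8, 2006

The statutory due date is July 25, 2006.
July 25, 2006 falls on a Tuesday, which is a business day, so no adjustment is needed.
Add the 45 calendar-day extension to July 25, 2006: September 8, 2006.
September 8, 2006 (Friday) is already a business day.
Deadline: September 8, 2006.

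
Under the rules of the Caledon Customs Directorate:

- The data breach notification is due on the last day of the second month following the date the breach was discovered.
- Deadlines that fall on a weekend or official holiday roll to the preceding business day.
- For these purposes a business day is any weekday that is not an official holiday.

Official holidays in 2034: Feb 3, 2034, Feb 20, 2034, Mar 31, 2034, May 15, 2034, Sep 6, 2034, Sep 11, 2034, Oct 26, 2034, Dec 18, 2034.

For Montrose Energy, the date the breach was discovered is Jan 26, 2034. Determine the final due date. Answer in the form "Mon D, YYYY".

2 months after Jan 26, 2034 falls in March 2034; the last day of that month is Mar 31, 2034.
Mar 31, 2034 falls on a listed holiday. Rolling to the preceding business day gives Mar 30, 2034, a Thursday.
Final deadline: Mar 30, 2034.

Mar 30, 2034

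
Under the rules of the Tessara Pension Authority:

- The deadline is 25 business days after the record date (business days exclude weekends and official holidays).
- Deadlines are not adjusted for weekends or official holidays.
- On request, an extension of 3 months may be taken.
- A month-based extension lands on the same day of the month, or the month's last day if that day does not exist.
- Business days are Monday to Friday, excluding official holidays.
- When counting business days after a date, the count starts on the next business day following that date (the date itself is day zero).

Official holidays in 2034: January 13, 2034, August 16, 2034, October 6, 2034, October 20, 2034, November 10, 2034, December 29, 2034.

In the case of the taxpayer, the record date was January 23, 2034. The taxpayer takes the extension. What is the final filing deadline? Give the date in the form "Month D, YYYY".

25 business days after January 23, 2034, excluding weekends and holidays, is February 27, 2034.
February 27, 2034 falls on a Monday. The rules make no weekend/holiday allowance, so it remains February 27, 2034.
Applying the 3 months extension: 3 months after February 27, 2034 is May 27, 2034.
May 27, 2034 falls on a Saturday. The rules make no weekend/holiday allowance, so it remains May 27, 2034.
The final due date is May 27, 2034.

May 27, 2034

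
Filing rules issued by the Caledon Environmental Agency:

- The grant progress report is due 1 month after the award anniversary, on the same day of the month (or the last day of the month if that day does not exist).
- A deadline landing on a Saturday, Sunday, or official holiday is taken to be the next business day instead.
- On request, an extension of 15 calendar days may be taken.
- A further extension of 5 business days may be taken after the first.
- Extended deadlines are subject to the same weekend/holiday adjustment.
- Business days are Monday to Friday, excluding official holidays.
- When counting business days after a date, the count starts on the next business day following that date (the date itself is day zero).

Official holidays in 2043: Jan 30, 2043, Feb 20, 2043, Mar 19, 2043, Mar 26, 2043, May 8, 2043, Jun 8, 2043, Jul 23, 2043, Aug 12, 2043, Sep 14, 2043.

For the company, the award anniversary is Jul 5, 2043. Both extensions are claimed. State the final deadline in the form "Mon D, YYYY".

Moving 1 month forward from Jul 5, 2043 on the corresponding day gives Aug 5, 2043.
Aug 5, 2043 (Wednesday) is already a business day.
The 15-calendar-day extension moves the deadline from Aug 5, 2043 to Aug 20, 2043.
Since Aug 20, 2043 is a Thursday and not a holiday, the date is unchanged.
The 5-business-day extension runs from Aug 20, 2043 to Aug 27, 2043.
Since Aug 27, 2043 is a Thursday and not a holiday, the date is unchanged.
Final deadline: Aug 27, 2043.

Aug 27, 2043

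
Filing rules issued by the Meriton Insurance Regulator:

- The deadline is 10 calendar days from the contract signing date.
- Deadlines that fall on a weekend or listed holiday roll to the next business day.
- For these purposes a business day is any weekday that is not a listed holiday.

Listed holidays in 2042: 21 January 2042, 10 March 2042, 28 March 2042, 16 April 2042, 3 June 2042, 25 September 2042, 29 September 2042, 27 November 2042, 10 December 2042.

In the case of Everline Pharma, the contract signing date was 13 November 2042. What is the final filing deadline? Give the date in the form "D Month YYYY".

10 calendar days after 13 November 2042 is 23 November 2042.
23 November 2042 is a Sunday; the next business day is 24 November 2042 (Monday).
The final due date is 24 November 2042.

24 November 2042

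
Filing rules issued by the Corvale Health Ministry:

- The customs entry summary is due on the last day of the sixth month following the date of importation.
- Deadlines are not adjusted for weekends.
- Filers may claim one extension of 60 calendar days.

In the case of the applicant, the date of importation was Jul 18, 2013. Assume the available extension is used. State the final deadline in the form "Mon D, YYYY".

6 months after Jul 18, 2013 falls in January 2014; the last day of that month is Jan 31, 2014.
Jan 31, 2014 is a Friday; no weekend or holiday adjustment applies.
Add the 60 calendar-day extension to Jan 31, 2014: Apr 1, 2014.
Apr 1, 2014 is a Tuesday; no weekend or holiday adjustment applies.
The final due date is Apr 1, 2014.

Apr 1, 2014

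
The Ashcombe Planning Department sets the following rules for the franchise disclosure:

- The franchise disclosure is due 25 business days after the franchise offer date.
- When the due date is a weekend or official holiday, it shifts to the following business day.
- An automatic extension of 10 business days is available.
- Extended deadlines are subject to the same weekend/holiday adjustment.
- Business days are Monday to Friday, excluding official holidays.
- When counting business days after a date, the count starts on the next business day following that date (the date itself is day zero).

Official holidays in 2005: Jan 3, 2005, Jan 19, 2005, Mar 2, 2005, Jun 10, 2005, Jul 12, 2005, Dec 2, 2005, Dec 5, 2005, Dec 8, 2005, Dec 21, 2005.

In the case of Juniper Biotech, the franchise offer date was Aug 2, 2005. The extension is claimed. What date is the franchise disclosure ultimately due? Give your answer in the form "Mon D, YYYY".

Starting the day after Aug 2, 2005 and counting 25 business days lands on Sep 6, 2005.
Sep 6, 2005 (Tuesday) is already a business day.
Applying the 10-business-day extension: 10 business days after Sep 6, 2005 is Sep 20, 2005.
Sep 20, 2005 falls on a Tuesday, which is a business day, so no adjustment is needed.
Final deadline: Sep 20, 2005.

Sep 20, 2005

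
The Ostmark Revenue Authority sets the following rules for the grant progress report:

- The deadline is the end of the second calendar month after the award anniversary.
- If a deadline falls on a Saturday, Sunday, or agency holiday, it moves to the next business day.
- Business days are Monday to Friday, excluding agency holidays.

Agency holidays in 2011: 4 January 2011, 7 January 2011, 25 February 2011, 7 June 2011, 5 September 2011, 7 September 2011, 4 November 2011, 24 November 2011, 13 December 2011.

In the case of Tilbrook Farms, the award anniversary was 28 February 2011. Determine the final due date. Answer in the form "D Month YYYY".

The second month after 28 February 2011 is April 2011, whose last day is 30 April 2011.
30 April 2011 is a Saturday, so it moves to the next business day, 2 May 2011 (Monday).
The final due date is 2 May 2011.

2 May 2011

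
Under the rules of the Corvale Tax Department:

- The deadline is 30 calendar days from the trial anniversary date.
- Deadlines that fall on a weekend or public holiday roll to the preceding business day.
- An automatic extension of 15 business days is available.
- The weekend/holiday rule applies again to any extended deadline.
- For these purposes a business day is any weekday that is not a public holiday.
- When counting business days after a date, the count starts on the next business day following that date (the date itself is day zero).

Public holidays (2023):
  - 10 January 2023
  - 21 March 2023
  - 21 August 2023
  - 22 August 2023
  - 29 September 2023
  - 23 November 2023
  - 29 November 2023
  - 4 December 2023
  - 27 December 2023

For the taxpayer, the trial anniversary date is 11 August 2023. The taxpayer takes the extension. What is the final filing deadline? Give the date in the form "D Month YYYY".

From 11 August 2023, 30 calendar days later is 10 September 2023.
10 September 2023 is a Sunday; the preceding business day is 8 September 2023 (Friday).
Counting 15 further business days from 8 September 2023 reaches 2 October 2023.
2 October 2023 is a Monday and not a listed holiday, so it stands.
So the filing is due 2 October 2023.

2 October 2023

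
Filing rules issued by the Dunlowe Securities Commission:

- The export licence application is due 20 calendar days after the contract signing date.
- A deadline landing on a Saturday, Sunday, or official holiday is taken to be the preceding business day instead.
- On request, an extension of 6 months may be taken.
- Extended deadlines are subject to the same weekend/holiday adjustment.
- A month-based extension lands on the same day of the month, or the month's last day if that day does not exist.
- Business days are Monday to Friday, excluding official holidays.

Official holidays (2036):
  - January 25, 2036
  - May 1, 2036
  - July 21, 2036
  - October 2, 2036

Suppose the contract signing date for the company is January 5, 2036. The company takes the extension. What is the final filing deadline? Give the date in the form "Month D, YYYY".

July 24, 2036

20 calendar days after January 5, 2036 is January 25, 2036.
January 25, 2036 falls on a listed holiday. Rolling to the preceding business day gives January 24, 2036, a Thursday.
The 6 months extension carries January 24, 2036 to July 24, 2036.
Since July 24, 2036 is a Thursday and not a holiday, the date is unchanged.
The final due date is July 24, 2036.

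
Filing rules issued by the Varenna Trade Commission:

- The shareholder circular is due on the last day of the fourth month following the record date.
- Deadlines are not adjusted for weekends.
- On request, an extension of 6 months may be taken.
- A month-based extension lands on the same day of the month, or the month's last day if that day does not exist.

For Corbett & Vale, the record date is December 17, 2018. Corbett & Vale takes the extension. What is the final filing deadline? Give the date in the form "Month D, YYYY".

4 months after December 17, 2018 is April 2019; that month ends on April 30, 2019.
April 30, 2019 falls on a Tuesday. The rules make no weekend/holiday allowance, so it remains April 30, 2019.
Add 6 months to April 30, 2019: October 30, 2019.
No adjustment is made for weekends or holidays, so October 30, 2019 stands.
Deadline: October 30, 2019.

October 30, 2019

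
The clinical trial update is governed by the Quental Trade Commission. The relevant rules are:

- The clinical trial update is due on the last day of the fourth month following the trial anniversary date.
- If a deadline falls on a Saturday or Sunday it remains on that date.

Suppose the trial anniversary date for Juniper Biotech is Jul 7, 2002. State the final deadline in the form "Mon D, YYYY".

Nov 30, 2002

4 months after Jul 7, 2002 falls in November 2002; the last day of that month is Nov 30, 2002.
Nov 30, 2002 falls on a Saturday. The rules make no weekend/holiday allowance, so it remains Nov 30, 2002.
Final deadline: Nov 30, 2002.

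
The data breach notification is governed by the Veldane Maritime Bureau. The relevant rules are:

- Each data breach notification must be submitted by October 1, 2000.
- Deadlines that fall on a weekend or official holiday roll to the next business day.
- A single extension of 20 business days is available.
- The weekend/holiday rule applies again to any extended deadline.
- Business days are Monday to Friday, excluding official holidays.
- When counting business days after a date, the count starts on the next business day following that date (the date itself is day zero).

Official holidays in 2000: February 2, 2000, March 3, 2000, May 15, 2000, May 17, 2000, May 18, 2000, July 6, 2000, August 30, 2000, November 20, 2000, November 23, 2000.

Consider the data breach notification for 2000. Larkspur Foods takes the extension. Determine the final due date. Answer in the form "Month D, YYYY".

The statutory due date is October 1, 2000.
October 1, 2000 is a Sunday; the next business day is October 2, 2000 (Monday).
Counting 20 further business days from October 2, 2000 reaches October 30, 2000.
October 30, 2000 (Monday) is already a business day.
So the filing is due October 30, 2000.

October 30, 2000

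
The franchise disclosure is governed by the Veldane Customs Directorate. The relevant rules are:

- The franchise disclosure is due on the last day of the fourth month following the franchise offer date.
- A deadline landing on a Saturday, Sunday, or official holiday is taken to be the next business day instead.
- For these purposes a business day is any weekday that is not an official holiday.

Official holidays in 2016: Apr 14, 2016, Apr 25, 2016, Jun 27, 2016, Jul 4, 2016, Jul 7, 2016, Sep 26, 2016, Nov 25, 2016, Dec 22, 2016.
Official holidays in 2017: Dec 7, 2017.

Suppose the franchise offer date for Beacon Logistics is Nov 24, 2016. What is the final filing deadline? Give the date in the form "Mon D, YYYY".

The fourth month after Nov 24, 2016 is March 2017, whose last day is Mar 31, 2017.
Mar 31, 2017 is a Friday and not a listed holiday, so it stands.
So the filing is due Mar 31, 2017.

Mar 31, 2017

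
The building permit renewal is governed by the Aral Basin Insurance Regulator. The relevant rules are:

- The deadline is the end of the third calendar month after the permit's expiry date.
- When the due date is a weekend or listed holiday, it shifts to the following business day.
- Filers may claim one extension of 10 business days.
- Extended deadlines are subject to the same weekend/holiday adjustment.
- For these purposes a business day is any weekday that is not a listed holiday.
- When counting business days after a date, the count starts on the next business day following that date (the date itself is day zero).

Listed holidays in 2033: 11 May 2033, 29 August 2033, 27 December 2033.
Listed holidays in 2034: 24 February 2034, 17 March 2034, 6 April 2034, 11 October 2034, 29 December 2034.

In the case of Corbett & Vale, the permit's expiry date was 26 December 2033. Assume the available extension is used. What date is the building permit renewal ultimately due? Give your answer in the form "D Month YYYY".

The third month after 26 December 2033 is March 2034, whose last day is 31 March 2034.
Since 31 March 2034 is a Friday and not a holiday, the date is unchanged.
The 10-business-day extension runs from 31 March 2034 to 17 April 2034.
Since 17 April 2034 is a Monday and not a holiday, the date is unchanged.
The final due date is 17 April 2034.

17 April 2034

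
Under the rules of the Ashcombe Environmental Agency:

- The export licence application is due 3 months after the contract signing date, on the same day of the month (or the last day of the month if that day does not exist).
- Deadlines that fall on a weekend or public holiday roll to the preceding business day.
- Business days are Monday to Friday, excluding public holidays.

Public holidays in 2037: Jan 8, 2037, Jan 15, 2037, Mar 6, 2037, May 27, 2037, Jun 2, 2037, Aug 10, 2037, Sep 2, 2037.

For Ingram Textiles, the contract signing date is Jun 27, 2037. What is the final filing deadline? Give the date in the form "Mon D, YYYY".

Sep 25, 2037

3 months after Jun 27, 2037, on the same day of the month, is Sep 27, 2037.
Sep 27, 2037 is a Sunday, so it moves to the preceding business day, Sep 25, 2037 (Friday).
Final deadline: Sep 25, 2037.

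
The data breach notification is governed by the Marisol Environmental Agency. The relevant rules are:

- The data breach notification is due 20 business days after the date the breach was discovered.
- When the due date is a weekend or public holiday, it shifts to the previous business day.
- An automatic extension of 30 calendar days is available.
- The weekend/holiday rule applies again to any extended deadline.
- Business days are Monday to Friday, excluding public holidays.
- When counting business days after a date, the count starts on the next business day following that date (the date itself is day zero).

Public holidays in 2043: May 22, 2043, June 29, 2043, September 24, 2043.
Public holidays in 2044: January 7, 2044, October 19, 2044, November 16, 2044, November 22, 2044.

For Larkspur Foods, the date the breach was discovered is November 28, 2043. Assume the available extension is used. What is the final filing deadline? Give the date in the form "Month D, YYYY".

Counting 20 business days after November 28, 2043 (skipping weekends and listed holidays) reaches December 25, 2043.
December 25, 2043 is a Friday and not a listed holiday, so it stands.
With the 30-day extension, December 25, 2043 becomes January 24, 2044.
January 24, 2044 falls on a Sunday. Rolling to the preceding business day gives January 22, 2044, a Friday.
The final due date is January 22, 2044.

January 22, 2044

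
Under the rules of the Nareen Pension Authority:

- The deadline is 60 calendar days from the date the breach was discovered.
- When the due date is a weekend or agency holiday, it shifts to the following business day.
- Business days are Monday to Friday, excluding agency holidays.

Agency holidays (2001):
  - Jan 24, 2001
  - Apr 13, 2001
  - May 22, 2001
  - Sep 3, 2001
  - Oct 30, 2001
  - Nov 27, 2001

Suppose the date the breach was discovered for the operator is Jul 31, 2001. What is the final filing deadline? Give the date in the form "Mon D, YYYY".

Oct 1, 2001

Trigger date Jul 31, 2001 + 60 calendar days = Sep 29, 2001.
Because Sep 29, 2001 is a Saturday, the deadline becomes Oct 1, 2001 (Monday).
Deadline: Oct 1, 2001.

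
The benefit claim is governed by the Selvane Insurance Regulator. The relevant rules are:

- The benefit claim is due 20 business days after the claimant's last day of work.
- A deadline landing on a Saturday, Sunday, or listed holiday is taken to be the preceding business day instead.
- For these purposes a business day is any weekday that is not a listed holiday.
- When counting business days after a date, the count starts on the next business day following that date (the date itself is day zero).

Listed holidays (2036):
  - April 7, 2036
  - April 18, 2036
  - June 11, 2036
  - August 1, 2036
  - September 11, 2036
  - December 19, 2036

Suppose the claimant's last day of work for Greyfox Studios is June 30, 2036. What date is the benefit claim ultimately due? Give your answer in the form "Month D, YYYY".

July 28, 2036

Starting the day after June 30, 2036 and counting 20 business days lands on July 28, 2036.
July 28, 2036 (Monday) is already a business day.
Final deadline: July 28, 2036.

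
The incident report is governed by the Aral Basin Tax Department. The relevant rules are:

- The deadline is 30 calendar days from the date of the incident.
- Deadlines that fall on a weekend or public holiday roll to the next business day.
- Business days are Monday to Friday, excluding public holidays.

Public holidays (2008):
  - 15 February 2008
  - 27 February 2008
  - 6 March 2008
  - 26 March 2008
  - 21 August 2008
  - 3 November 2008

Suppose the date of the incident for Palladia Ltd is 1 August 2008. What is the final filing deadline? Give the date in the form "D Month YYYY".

Trigger date 1 August 2008 + 30 calendar days = 31 August 2008.
31 August 2008 falls on a Sunday. Rolling to the next business day gives 1 September 2008, a Monday.
The final due date is 1 September 2008.

1 September 2008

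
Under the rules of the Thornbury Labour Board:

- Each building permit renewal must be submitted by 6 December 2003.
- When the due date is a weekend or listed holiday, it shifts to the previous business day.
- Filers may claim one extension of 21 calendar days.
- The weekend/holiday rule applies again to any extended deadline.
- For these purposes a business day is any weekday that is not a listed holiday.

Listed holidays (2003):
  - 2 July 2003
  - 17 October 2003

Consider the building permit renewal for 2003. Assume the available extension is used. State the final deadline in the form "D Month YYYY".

The statutory due date is 6 December 2003.
6 December 2003 falls on a Saturday. Rolling to the preceding business day gives 5 December 2003, a Friday.
Applying the 21-calendar-day extension: 5 December 2003 + 21 days = 26 December 2003.
26 December 2003 (Friday) is already a business day.
Final deadline: 26 December 2003.

26 December 2003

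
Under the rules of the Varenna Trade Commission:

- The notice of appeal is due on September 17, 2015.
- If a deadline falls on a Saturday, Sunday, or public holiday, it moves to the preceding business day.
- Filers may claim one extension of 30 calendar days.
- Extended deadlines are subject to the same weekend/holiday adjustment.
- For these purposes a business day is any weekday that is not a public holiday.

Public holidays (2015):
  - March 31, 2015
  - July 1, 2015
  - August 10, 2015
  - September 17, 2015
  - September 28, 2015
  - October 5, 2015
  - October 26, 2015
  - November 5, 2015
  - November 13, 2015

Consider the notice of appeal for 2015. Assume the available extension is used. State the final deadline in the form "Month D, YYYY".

The statutory due date is September 17, 2015.
September 17, 2015 is a listed holiday; the preceding business day is September 16, 2015 (Wednesday).
Add the 30 calendar-day extension to September 16, 2015: October 16, 2015.
October 16, 2015 is a Friday and not a listed holiday, so it stands.
The final due date is October 16, 2015.

October 16, 2015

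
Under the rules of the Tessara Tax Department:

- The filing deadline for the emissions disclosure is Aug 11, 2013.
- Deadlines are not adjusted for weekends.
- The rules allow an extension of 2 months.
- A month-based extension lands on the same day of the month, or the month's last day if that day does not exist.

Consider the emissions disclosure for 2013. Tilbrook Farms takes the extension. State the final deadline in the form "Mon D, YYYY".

Oct 11, 2013

The stated deadline is Aug 11, 2013.
Aug 11, 2013 is a Sunday; no weekend or holiday adjustment applies.
Add 2 months to Aug 11, 2013: Oct 11, 2013.
Oct 11, 2013 falls on a Friday. The rules make no weekend/holiday allowance, so it remains Oct 11, 2013.
Deadline: Oct 11, 2013.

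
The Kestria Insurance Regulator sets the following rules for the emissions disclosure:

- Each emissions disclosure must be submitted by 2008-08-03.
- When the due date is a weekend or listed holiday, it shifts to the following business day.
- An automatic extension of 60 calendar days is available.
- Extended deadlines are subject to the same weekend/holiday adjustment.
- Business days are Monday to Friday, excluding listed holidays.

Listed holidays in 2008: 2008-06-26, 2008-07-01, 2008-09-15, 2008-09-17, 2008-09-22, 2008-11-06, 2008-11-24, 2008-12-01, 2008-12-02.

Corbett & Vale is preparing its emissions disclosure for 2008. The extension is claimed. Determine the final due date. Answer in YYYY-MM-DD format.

Start from the fixed due date, 2008-08-03.
Because 2008-08-03 is a Sunday, the deadline becomes 2008-08-04 (Monday).
Add the 60 calendar-day extension to 2008-08-04: 2008-10-03.
Since 2008-10-03 is a Friday and not a holiday, the date is unchanged.
Final deadline: 2008-10-03.

2008-10-03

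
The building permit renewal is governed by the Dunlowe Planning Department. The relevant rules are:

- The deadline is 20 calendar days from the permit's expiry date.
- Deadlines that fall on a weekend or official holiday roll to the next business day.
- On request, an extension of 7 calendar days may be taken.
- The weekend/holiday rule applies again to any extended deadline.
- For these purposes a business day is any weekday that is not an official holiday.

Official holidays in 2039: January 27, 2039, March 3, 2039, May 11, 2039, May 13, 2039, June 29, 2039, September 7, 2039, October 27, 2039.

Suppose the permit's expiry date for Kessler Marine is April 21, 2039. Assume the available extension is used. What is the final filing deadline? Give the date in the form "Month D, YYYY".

May 19, 2039

Adding 20 calendar days to April 21, 2039 gives May 11, 2039.
May 11, 2039 falls on a listed holiday. Rolling to the next business day gives May 12, 2039, a Thursday.
With the 7-day extension, May 12, 2039 becomes May 19, 2039.
May 19, 2039 is a Thursday and not a listed holiday, so it stands.
So the filing is due May 19, 2039.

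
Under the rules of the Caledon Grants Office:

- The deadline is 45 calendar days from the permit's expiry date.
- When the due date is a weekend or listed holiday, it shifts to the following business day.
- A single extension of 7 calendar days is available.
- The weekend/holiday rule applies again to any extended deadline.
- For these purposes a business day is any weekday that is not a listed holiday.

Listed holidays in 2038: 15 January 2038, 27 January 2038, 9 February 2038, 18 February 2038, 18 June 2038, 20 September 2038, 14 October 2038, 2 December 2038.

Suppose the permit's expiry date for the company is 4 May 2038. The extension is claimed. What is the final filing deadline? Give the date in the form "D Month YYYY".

28 June 2038

Adding 45 calendar days to 4 May 2038 gives 18 June 2038.
18 June 2038 is a listed holiday, so it moves to the next business day, 21 June 2038 (Monday).
With the 7-day extension, 21 June 2038 becomes 28 June 2038.
28 June 2038 (Monday) is already a business day.
The final due date is 28 June 2038.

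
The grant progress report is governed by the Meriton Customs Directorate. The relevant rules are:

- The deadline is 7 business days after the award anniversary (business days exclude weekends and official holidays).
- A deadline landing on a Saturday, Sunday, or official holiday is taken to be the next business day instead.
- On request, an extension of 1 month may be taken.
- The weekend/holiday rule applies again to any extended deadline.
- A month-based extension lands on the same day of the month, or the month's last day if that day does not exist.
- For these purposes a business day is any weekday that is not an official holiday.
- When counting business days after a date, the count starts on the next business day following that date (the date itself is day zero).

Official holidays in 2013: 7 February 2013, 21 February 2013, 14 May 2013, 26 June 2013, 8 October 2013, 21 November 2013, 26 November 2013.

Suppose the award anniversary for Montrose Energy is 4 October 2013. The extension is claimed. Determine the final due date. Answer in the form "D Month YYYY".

18 November 2013

7 business days after 4 October 2013, excluding weekends and holidays, is 16 October 2013.
Since 16 October 2013 is a Wednesday and not a holiday, the date is unchanged.
Add 1 month to 16 October 2013: 16 November 2013.
16 November 2013 is a Saturday; the next business day is 18 November 2013 (Monday).
So the filing is due 18 November 2013.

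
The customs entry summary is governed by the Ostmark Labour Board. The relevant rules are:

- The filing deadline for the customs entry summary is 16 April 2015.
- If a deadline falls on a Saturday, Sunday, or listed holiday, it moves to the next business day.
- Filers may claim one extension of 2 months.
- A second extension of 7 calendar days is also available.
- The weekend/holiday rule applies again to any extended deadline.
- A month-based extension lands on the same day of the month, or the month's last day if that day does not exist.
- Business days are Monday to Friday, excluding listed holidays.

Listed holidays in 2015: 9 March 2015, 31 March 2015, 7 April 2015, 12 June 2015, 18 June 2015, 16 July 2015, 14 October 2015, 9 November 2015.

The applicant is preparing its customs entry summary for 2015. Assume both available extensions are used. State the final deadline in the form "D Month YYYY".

Start from the fixed due date, 16 April 2015.
16 April 2015 falls on a Thursday, which is a business day, so no adjustment is needed.
Applying the 2 months extension: 2 months after 16 April 2015 is 16 June 2015.
Since 16 June 2015 is a Tuesday and not a holiday, the date is unchanged.
The 7-calendar-day extension moves the deadline from 16 June 2015 to 23 June 2015.
Since 23 June 2015 is a Tuesday and not a holiday, the date is unchanged.
So the filing is due 23 June 2015.

23 June 2015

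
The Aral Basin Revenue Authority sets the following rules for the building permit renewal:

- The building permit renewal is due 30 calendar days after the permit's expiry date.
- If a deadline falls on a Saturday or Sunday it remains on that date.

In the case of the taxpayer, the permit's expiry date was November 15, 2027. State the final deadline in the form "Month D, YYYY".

Adding 30 calendar days to November 15, 2027 gives December 15, 2027.
December 15, 2027 is a Wednesday; no weekend or holiday adjustment applies.
The final due date is December 15, 2027.

December 15, 2027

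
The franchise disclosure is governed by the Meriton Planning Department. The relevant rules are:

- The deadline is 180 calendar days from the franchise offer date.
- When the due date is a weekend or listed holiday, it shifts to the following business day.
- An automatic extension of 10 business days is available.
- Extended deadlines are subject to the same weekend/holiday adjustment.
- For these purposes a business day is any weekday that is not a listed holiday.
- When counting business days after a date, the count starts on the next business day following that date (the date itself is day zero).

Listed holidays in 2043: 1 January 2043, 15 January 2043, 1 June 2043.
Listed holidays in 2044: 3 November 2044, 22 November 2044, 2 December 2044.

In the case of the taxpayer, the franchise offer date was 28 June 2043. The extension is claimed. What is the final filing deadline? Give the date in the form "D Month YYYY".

180 calendar days after 28 June 2043 is 25 December 2043.
Since 25 December 2043 is a Friday and not a holiday, the date is unchanged.
Counting 10 further business days from 25 December 2043 reaches 8 January 2044.
8 January 2044 (Friday) is already a business day.
The final due date is 8 January 2044.

8 January 2044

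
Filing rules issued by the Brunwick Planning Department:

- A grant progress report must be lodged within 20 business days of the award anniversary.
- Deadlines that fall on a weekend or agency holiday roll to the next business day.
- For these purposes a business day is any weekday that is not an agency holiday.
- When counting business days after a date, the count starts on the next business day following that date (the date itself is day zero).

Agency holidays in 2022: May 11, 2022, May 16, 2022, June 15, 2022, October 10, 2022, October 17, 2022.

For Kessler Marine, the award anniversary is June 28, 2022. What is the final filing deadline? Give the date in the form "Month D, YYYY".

Counting 20 business days after June 28, 2022 (skipping weekends and listed holidays) reaches July 26, 2022.
July 26, 2022 falls on a Tuesday, which is a business day, so no adjustment is needed.
Final deadline: July 26, 2022.

July 26, 2022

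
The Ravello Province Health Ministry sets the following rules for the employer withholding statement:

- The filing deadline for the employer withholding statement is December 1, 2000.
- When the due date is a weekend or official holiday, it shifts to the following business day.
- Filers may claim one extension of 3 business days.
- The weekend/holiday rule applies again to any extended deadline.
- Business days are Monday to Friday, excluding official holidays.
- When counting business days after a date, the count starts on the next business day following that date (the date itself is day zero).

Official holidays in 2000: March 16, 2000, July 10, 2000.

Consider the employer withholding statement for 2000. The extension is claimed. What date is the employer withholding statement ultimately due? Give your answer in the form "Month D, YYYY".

December 6, 2000

The statutory due date is December 1, 2000.
December 1, 2000 is a Friday and not a listed holiday, so it stands.
Applying the 3-business-day extension: 3 business days after December 1, 2000 is December 6, 2000.
December 6, 2000 falls on a Wednesday, which is a business day, so no adjustment is needed.
The final due date is December 6, 2000.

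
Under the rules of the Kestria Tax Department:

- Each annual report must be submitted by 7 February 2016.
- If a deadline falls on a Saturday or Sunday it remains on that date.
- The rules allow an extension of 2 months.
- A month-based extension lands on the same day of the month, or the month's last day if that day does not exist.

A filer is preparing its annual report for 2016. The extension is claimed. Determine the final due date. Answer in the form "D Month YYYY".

7 April 2016

Start from the fixed due date, 7 February 2016.
7 February 2016 falls on a Sunday. The rules make no weekend/holiday allowance, so it remains 7 February 2016.
Applying the 2 months extension: 2 months after 7 February 2016 is 7 April 2016.
7 April 2016 falls on a Thursday. The rules make no weekend/holiday allowance, so it remains 7 April 2016.
The final due date is 7 April 2016.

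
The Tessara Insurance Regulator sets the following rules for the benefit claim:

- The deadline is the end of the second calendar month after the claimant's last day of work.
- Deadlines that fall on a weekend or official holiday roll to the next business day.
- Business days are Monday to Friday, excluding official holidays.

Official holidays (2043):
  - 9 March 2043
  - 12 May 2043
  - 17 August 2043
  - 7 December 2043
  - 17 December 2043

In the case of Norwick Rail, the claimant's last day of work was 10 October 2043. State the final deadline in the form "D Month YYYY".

31 December 2043

The second month after 10 October 2043 is December 2043, whose last day is 31 December 2043.
Since 31 December 2043 is a Thursday and not a holiday, the date is unchanged.
The final due date is 31 December 2043.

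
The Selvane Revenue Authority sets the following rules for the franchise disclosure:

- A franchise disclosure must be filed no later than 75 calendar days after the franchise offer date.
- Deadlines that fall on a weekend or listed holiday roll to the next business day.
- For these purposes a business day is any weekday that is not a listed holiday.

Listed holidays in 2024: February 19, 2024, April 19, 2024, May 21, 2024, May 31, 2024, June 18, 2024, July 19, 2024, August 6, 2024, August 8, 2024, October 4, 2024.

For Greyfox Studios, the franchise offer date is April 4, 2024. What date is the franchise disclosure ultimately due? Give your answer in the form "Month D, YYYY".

June 19, 2024

75 calendar days after April 4, 2024 is June 18, 2024.
June 18, 2024 falls on a listed holiday. Rolling to the next business day gives June 19, 2024, a Wednesday.
The final due date is June 19, 2024.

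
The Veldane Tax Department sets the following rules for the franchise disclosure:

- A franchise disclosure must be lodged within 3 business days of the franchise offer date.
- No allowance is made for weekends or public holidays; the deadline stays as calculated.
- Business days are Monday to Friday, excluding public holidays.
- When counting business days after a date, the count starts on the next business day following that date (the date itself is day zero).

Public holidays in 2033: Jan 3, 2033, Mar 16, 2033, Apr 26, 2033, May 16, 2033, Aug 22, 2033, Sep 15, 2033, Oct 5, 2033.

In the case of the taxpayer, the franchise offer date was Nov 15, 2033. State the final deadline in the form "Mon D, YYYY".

Nov 18, 2033

Counting 3 business days after Nov 15, 2033 (skipping weekends and listed holidays) reaches Nov 18, 2033.
Nov 18, 2033 falls on a Friday. The rules make no weekend/holiday allowance, so it remains Nov 18, 2033.
Final deadline: Nov 18, 2033.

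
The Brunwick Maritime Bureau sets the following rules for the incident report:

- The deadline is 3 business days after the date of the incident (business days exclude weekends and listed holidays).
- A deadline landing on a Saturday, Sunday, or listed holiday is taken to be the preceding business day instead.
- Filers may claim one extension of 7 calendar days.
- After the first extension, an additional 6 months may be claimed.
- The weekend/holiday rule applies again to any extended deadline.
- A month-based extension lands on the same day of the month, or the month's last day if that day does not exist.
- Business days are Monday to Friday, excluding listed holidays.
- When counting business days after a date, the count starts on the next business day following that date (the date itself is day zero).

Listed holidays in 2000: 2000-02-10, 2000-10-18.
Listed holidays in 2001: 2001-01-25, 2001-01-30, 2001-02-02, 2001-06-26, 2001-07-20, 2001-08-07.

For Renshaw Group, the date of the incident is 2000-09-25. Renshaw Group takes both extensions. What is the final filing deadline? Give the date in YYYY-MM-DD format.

Starting the day after 2000-09-25 and counting 3 business days lands on 2000-09-28.
Since 2000-09-28 is a Thursday and not a holiday, the date is unchanged.
The 7-calendar-day extension moves the deadline from 2000-09-28 to 2000-10-05.
2000-10-05 falls on a Thursday, which is a business day, so no adjustment is needed.
Applying the 6 months extension: 6 months after 2000-10-05 is 2001-04-05.
2001-04-05 (Thursday) is already a business day.
The final due date is 2001-04-05.

2001-04-05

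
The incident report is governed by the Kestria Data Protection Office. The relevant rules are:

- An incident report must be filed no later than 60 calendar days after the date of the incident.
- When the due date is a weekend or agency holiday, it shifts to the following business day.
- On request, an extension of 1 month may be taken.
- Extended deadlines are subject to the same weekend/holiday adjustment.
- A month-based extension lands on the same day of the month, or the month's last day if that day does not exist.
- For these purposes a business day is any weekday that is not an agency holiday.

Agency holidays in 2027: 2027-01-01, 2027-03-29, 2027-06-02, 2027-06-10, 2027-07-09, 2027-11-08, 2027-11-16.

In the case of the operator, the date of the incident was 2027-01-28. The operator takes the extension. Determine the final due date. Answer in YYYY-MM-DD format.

From 2027-01-28, 60 calendar days later is 2027-03-29.
2027-03-29 falls on a listed holiday. Rolling to the next business day gives 2027-03-30, a Tuesday.
Applying the 1 month extension: 1 month after 2027-03-30 is 2027-04-30.
2027-04-30 (Friday) is already a business day.
The final due date is 2027-04-30.

2027-04-30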